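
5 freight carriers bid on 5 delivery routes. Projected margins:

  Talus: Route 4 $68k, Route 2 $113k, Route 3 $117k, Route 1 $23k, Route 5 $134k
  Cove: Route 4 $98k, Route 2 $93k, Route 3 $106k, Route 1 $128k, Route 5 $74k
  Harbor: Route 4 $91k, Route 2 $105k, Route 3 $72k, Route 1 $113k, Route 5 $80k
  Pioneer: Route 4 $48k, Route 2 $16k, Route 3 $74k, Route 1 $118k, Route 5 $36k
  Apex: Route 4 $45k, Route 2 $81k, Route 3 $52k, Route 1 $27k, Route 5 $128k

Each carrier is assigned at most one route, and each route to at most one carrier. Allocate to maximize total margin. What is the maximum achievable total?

Max total: $566k

Optimal: Talus→Route 3 ($117k), Cove→Route 4 ($98k), Harbor→Route 2 ($105k), Pioneer→Route 1 ($118k), Apex→Route 5 ($128k) — total 117+98+105+118+128 = $566k.
Row-greedy (each carrier in turn takes its best remaining route) gives $486k, worse by 80.
No other one-to-one assignment exceeds $566k.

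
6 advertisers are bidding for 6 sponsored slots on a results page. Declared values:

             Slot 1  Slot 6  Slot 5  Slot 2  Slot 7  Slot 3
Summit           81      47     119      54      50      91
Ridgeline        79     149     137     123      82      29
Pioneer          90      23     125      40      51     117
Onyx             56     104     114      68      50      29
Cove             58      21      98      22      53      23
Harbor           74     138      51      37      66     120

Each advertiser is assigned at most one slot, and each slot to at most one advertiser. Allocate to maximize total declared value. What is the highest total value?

Optimal: Summit→Slot 1 ($81), Ridgeline→Slot 2 ($123), Pioneer→Slot 3 ($117), Onyx→Slot 5 ($114), Cove→Slot 7 ($53), Harbor→Slot 6 ($138) — total 81+123+117+114+53+138 = $626.
Max-entry greedy (repeatedly take the single best remaining cell) gives $596, worse by 30.
Next-best assignment: Summit→Slot 5, Ridgeline→Slot 2, Pioneer→Slot 1, Onyx→Slot 6, Cove→Slot 7, Harbor→Slot 3 = $609.
Every other assignment is strictly worse.

Maximum total: $626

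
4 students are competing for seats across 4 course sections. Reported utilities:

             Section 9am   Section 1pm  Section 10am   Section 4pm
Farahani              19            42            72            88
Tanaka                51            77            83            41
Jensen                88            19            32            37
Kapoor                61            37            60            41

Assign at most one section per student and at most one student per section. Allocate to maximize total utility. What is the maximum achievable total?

Maximum total: 313 points

Treat this as an assignment problem: match each student to one section.
Optimal: Farahani→Section 4pm (88 points), Tanaka→Section 1pm (77 points), Jensen→Section 9am (88 points), Kapoor→Section 10am (60 points) — total 88+77+88+60 = 313 points.
Max-entry greedy (repeatedly take the single best remaining cell) gives 296 points, worse by 17.
Next-best assignment: Farahani→Section 4pm, Tanaka→Section 10am, Jensen→Section 9am, Kapoor→Section 1pm = 296 points.
Every other assignment is strictly worse.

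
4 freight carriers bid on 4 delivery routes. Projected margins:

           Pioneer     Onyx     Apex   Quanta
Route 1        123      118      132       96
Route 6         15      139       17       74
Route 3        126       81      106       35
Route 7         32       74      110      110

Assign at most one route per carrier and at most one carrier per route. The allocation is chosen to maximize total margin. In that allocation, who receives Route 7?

Quanta receives Route 7.

Optimal: Pioneer→Route 3 ($126k), Onyx→Route 6 ($139k), Apex→Route 1 ($132k), Quanta→Route 7 ($110k) — total 126+139+132+110 = $507k.
Next-best assignment: Pioneer→Route 1, Onyx→Route 6, Apex→Route 3, Quanta→Route 7 = $478k.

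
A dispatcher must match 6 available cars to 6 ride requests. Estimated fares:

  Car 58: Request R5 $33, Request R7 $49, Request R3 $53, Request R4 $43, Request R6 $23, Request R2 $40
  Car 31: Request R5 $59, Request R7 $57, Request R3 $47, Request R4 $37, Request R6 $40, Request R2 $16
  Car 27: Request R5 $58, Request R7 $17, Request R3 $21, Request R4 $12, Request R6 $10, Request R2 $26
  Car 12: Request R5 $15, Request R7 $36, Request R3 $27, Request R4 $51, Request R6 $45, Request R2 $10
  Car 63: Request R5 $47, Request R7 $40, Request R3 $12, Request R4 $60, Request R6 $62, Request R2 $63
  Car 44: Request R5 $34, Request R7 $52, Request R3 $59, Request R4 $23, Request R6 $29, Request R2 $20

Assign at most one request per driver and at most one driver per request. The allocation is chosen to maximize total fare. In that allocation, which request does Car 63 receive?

Car 63 receives Request R6.

Optimal: Car 58→Request R2 ($40), Car 31→Request R7 ($57), Car 27→Request R5 ($58), Car 12→Request R4 ($51), Car 63→Request R6 ($62), Car 44→Request R3 ($59) — total 40+57+58+51+62+59 = $327.
Column-greedy (each request in turn goes to its best remaining driver) gives $295, worse by 32.
Next-best assignment: Car 58→Request R4, Car 31→Request R7, Car 27→Request R5, Car 12→Request R6, Car 63→Request R2, Car 44→Request R3 = $325.
Car 63's own top request is Request R2 ($63), but forcing Car 63→Request R2 and reassigning the rest optimally gives only $325 — worse by 2.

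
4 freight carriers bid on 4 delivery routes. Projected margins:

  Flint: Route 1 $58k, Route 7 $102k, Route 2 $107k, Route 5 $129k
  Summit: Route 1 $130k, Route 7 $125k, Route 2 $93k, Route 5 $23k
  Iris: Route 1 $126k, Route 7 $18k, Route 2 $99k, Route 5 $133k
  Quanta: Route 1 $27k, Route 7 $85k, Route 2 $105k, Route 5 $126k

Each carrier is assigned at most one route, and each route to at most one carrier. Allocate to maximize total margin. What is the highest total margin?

Optimal: Flint→Route 5 ($129k), Summit→Route 7 ($125k), Iris→Route 1 ($126k), Quanta→Route 2 ($105k) — total 129+125+126+105 = $485k.
Max-entry greedy (repeatedly take the single best remaining cell) gives $455k, worse by 30.
Every other assignment is strictly worse.

Max total: $485k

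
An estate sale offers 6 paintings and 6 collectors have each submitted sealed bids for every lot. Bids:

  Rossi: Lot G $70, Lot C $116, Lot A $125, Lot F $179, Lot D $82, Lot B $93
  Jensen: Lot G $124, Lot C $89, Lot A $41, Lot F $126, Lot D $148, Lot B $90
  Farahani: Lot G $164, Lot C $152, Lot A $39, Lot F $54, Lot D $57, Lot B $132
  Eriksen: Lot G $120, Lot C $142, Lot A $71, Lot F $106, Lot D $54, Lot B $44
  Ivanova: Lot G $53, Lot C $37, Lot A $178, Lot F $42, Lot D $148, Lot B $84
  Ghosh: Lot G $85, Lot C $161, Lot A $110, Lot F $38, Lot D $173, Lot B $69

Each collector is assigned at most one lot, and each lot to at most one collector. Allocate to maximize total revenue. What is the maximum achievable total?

Maximum total: $928

Treat this as an assignment problem: match each collector to one lot.
Optimal: Rossi→Lot F ($179), Jensen→Lot G ($124), Farahani→Lot B ($132), Eriksen→Lot C ($142), Ivanova→Lot A ($178), Ghosh→Lot D ($173) — total 179+124+132+142+178+173 = $928.
Row-greedy (each collector in turn takes its best remaining lot) gives $880, worse by 48.
Next-best assignment: Rossi→Lot F, Jensen→Lot B, Farahani→Lot G, Eriksen→Lot C, Ivanova→Lot A, Ghosh→Lot D = $926.
Swapping Ghosh↔Rossi (Ghosh→Lot F $38, Rossi→Lot D $82) loses 232.
Checked against all permutations: $928 is optimal.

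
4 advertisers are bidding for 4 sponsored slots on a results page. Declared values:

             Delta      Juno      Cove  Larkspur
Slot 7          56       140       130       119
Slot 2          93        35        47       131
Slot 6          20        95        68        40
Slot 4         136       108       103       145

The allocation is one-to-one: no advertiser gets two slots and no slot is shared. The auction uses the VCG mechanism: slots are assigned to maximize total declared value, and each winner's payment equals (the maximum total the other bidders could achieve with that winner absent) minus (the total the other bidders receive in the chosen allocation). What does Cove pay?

Cove pays $45.

Efficient allocation: Delta→Slot 4 ($136), Juno→Slot 6 ($95), Cove→Slot 7 ($130), Larkspur→Slot 2 ($131); total welfare W = $492.
Cove receives Slot 7 at value $130, so the others get W − 130 = $362.
Without Cove: best allocation of the remaining 3 bidders over all 4 slots is Delta→Slot 4 ($136), Juno→Slot 7 ($140), Larkspur→Slot 2 ($131), total $407.
VCG payment = (others' best without Cove) − (others' welfare with Cove) = 407 − 362 = $45.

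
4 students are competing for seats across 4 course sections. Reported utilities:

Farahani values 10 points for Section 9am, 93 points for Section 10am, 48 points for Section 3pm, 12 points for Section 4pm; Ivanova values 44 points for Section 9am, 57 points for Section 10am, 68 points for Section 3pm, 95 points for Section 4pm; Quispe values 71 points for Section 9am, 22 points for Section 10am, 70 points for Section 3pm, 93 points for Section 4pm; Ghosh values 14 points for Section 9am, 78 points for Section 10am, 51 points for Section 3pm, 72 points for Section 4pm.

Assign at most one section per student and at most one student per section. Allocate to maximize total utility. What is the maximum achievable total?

Optimal: Farahani→Section 10am (93 points), Ivanova→Section 4pm (95 points), Quispe→Section 9am (71 points), Ghosh→Section 3pm (51 points) — total 93+95+71+51 = 310 points.
Column-greedy (each section in turn goes to its best remaining student) gives 304 points, worse by 6.
Next-best assignment: Farahani→Section 10am, Ivanova→Section 3pm, Quispe→Section 9am, Ghosh→Section 4pm = 304 points.
Swapping Ivanova↔Farahani (Ivanova→Section 10am 57 points, Farahani→Section 4pm 12 points) loses 119.

Max total: 310 points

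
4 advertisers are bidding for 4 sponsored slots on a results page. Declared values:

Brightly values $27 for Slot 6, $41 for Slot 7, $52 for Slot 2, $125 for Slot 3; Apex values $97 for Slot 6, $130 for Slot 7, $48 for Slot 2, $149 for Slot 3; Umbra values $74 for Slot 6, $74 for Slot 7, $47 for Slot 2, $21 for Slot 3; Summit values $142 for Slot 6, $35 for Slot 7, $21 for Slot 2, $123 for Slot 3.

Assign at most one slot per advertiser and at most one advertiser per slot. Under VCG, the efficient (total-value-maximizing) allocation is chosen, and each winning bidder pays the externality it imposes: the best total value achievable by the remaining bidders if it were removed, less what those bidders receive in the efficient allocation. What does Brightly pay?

Efficient allocation: Brightly→Slot 3 ($125), Apex→Slot 7 ($130), Umbra→Slot 2 ($47), Summit→Slot 6 ($142); total welfare W = $444.
Brightly receives Slot 3 at value $125, so the others get W − 125 = $319.
Without Brightly: best allocation of the remaining 3 bidders over all 4 slots is Apex→Slot 3 ($149), Umbra→Slot 7 ($74), Summit→Slot 6 ($142), total $365.
VCG payment = (others' best without Brightly) − (others' welfare with Brightly) = 365 − 319 = $46.

Brightly pays $46.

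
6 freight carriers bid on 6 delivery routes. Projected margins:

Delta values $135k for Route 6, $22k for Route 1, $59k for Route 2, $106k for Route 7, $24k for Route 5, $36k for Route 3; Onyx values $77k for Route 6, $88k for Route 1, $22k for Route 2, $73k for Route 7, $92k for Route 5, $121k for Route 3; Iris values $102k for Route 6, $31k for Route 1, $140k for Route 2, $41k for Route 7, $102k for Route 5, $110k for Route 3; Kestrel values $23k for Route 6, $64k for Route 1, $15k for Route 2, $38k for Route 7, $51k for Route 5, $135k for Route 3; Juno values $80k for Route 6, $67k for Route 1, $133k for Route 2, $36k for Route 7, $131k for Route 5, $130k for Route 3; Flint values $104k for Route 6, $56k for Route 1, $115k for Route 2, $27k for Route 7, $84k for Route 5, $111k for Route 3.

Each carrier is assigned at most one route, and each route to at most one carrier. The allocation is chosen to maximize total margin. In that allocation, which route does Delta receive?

Delta receives Route 7.

Optimal: Delta→Route 7 ($106k), Onyx→Route 1 ($88k), Iris→Route 2 ($140k), Kestrel→Route 3 ($135k), Juno→Route 5 ($131k), Flint→Route 6 ($104k) — total 106+88+140+135+131+104 = $704k.
Max-entry greedy (repeatedly take the single best remaining cell) gives $656k, worse by 48.
Next-best assignment: Delta→Route 7, Onyx→Route 1, Iris→Route 6, Kestrel→Route 3, Juno→Route 5, Flint→Route 2 = $677k.
Delta's own top route is Route 6 ($135k), but forcing Delta→Route 6 and reassigning the rest optimally gives only $670k — worse by 34.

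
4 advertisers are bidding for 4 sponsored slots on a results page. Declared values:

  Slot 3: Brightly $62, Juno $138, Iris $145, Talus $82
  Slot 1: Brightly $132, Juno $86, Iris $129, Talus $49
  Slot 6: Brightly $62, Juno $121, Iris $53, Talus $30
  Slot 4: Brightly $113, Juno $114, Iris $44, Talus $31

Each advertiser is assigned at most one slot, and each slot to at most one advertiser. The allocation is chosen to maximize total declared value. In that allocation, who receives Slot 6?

Juno receives Slot 6.

Optimal: Brightly→Slot 4 ($113), Juno→Slot 6 ($121), Iris→Slot 1 ($129), Talus→Slot 3 ($82) — total 113+121+129+82 = $445.
Row-greedy (each advertiser in turn takes its best remaining slot) gives $354, worse by 91.
Swapping Talus↔Juno (Talus→Slot 6 $30, Juno→Slot 3 $138) loses 35.
Checked against all permutations: $445 is optimal.
Juno's own top slot is Slot 3 ($138), but forcing Juno→Slot 3 and reassigning the rest optimally gives only $410 — worse by 35.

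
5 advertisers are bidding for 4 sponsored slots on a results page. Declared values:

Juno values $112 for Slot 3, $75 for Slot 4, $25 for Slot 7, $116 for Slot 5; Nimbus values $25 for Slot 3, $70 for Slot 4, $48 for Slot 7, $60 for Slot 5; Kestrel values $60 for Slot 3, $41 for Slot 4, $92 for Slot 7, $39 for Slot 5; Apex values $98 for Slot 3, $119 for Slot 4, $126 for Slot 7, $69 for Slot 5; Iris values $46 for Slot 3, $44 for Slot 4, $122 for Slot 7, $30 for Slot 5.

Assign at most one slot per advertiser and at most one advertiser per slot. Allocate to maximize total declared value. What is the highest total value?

Max total: $417

Optimal: Kestrel→Slot 3 ($60), Apex→Slot 4 ($119), Iris→Slot 7 ($122), Juno→Slot 5 ($116) — total 60+119+122+116 = $417.
Next-best assignment: Juno→Slot 3, Apex→Slot 4, Iris→Slot 7, Nimbus→Slot 5 = $413.
Swapping Kestrel↔Iris (Kestrel→Slot 7 $92, Iris→Slot 3 $46) loses 44.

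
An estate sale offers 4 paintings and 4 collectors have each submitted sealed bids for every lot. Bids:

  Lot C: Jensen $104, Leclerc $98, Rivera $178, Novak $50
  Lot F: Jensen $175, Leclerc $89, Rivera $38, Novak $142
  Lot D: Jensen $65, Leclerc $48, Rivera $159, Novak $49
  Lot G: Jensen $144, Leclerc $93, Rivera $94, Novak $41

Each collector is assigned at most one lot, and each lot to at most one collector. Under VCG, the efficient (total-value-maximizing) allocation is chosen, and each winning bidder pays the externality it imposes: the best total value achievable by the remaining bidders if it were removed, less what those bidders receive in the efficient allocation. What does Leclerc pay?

Efficient allocation: Jensen→Lot G ($144), Leclerc→Lot C ($98), Rivera→Lot D ($159), Novak→Lot F ($142); total welfare W = $543.
Leclerc receives Lot C at value $98, so the others get W − 98 = $445.
Without Leclerc: best allocation of the remaining 3 bidders over all 4 lots is Jensen→Lot G ($144), Rivera→Lot C ($178), Novak→Lot F ($142), total $464.
VCG payment = (others' best without Leclerc) − (others' welfare with Leclerc) = 464 − 445 = $19.

Leclerc pays $19.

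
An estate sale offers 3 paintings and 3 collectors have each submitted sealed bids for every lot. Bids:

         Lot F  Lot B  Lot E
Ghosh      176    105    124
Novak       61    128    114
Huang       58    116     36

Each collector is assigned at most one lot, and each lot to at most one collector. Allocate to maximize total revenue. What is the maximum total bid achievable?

Optimal: Ghosh→Lot F ($176), Novak→Lot E ($114), Huang→Lot B ($116) — total 176+114+116 = $406.
Column-greedy (each lot in turn goes to its best remaining collector) gives $340, worse by 66.
Swapping Novak↔Ghosh (Novak→Lot F $61, Ghosh→Lot E $124) loses 105.

Maximum total: $406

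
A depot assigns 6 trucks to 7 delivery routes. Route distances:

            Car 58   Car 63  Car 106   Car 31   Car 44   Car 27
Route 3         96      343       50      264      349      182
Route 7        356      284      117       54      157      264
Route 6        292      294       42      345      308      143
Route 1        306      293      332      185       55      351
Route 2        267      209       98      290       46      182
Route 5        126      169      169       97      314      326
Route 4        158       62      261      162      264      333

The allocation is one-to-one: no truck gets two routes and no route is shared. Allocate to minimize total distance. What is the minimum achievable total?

Min total: 481 km

This is a one-to-one assignment (minimum-cost bipartite matching).
Optimal: Car 58→Route 5 (126 km), Car 63→Route 4 (62 km), Car 106→Route 3 (50 km), Car 31→Route 7 (54 km), Car 44→Route 2 (46 km), Car 27→Route 6 (143 km) — total 126+62+50+54+46+143 = 481 km.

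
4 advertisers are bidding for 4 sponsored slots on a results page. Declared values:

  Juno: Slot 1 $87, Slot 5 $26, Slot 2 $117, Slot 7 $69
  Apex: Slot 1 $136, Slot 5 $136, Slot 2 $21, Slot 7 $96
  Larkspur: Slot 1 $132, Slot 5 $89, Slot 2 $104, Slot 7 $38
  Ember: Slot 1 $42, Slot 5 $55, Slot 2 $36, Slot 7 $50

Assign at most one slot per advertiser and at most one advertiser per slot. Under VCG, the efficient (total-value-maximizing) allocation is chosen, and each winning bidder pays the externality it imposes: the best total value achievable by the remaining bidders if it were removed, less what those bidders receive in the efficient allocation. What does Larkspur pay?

Larkspur pays $5.

Efficient allocation: Juno→Slot 2 ($117), Apex→Slot 5 ($136), Larkspur→Slot 1 ($132), Ember→Slot 7 ($50); total welfare W = $435.
Larkspur receives Slot 1 at value $132, so the others get W − 132 = $303.
Without Larkspur: best allocation of the remaining 3 bidders over all 4 slots is Juno→Slot 2 ($117), Apex→Slot 1 ($136), Ember→Slot 5 ($55), total $308.
VCG payment = (others' best without Larkspur) − (others' welfare with Larkspur) = 308 − 303 = $5.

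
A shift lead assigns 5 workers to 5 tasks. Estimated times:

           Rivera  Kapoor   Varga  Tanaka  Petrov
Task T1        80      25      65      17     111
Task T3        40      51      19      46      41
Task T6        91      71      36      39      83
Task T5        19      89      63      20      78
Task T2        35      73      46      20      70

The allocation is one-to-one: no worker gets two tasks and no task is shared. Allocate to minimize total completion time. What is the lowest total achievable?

This is a one-to-one assignment (minimum-cost bipartite matching).
Optimal: Rivera→Task T5 (19 min), Kapoor→Task T1 (25 min), Varga→Task T6 (36 min), Tanaka→Task T2 (20 min), Petrov→Task T3 (41 min) — total 19+25+36+20+41 = 141 min.
Min-entry greedy (repeatedly take the single cheapest remaining cell) gives 196 min, worse by 55.
Next-best assignment: Rivera→Task T2, Kapoor→Task T1, Varga→Task T6, Tanaka→Task T5, Petrov→Task T3 = 157 min.
Swapping Tanaka↔Varga (Tanaka→Task T6 39 min, Varga→Task T2 46 min) adds 29.
Checked against all permutations: 141 min is optimal.

Minimum total: 141 min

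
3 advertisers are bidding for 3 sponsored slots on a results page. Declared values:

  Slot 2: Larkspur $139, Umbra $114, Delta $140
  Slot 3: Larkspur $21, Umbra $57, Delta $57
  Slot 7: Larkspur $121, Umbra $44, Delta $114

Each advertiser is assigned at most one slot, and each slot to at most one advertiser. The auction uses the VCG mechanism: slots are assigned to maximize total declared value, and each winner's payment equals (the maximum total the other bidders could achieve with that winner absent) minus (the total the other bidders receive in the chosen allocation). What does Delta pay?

Delta pays $57.

Efficient allocation: Larkspur→Slot 7 ($121), Umbra→Slot 3 ($57), Delta→Slot 2 ($140); total welfare W = $318.
Delta receives Slot 2 at value $140, so the others get W − 140 = $178.
Without Delta: best allocation of the remaining 2 bidders over all 3 slots is Larkspur→Slot 7 ($121), Umbra→Slot 2 ($114), total $235.
VCG payment = (others' best without Delta) − (others' welfare with Delta) = 235 − 178 = $57.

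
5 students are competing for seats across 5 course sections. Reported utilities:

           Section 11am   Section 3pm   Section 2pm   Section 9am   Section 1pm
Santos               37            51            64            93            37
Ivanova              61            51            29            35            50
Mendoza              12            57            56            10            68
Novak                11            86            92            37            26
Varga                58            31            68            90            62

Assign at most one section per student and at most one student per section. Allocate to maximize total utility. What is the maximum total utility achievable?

Optimal: Santos→Section 9am (93 points), Ivanova→Section 11am (61 points), Mendoza→Section 1pm (68 points), Novak→Section 3pm (86 points), Varga→Section 2pm (68 points) — total 93+61+68+86+68 = 376 points.
Row-greedy (each student in turn takes its best remaining section) gives 345 points, worse by 31.
Swapping Ivanova↔Santos (Ivanova→Section 9am 35 points, Santos→Section 11am 37 points) loses 82.
No other one-to-one assignment exceeds 376 points.

Maximum total: 376 points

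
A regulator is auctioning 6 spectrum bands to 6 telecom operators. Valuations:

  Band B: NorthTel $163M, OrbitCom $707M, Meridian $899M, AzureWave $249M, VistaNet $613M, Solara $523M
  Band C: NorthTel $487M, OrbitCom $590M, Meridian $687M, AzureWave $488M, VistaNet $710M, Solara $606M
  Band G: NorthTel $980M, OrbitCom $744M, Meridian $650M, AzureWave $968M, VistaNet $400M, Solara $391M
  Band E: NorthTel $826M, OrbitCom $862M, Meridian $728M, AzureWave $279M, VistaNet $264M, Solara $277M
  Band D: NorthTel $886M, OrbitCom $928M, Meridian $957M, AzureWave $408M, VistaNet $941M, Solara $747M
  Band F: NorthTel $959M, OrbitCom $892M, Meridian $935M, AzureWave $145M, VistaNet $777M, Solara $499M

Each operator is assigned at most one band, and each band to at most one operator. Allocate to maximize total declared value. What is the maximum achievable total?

Max total: $5235M

Optimal: NorthTel→Band F ($959M), OrbitCom→Band E ($862M), Meridian→Band B ($899M), AzureWave→Band G ($968M), VistaNet→Band D ($941M), Solara→Band C ($606M) — total 959+862+899+968+941+606 = $5235M.
Max-entry greedy (repeatedly take the single best remaining cell) gives $4341M, worse by 894.
No other one-to-one assignment exceeds $5235M.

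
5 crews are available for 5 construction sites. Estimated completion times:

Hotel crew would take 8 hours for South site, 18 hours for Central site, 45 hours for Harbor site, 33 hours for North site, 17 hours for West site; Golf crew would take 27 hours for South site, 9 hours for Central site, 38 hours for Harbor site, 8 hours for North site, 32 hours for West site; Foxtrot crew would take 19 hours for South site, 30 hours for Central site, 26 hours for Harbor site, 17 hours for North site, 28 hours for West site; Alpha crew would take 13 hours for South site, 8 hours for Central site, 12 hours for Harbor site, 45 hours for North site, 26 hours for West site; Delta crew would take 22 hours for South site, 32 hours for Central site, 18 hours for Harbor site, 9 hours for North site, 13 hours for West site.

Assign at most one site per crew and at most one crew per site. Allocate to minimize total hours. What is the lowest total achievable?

Minimum total: 59 hours

Treat this as an assignment problem: match each crew to one site.
Optimal: Hotel crew→South site (8 hours), Golf crew→Central site (9 hours), Foxtrot crew→North site (17 hours), Alpha crew→Harbor site (12 hours), Delta crew→West site (13 hours) — total 8+9+17+12+13 = 59 hours.
Min-entry greedy (repeatedly take the single cheapest remaining cell) gives 63 hours, worse by 4.
Next-best assignment: Hotel crew→South site, Golf crew→North site, Foxtrot crew→Harbor site, Alpha crew→Central site, Delta crew→West site = 63 hours.
Every other assignment is strictly worse.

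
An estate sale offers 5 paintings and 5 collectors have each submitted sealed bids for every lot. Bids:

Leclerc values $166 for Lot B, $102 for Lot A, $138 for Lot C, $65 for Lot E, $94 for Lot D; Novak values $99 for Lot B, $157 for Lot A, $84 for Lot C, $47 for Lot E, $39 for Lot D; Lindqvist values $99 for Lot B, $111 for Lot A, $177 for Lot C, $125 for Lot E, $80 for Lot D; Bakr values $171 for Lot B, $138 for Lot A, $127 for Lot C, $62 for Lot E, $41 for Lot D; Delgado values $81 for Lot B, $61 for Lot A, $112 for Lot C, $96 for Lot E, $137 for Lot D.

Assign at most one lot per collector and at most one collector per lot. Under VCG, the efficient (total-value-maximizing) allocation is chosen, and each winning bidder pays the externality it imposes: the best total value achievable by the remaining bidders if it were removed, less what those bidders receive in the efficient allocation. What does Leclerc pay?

Efficient allocation: Leclerc→Lot C ($138), Novak→Lot A ($157), Lindqvist→Lot E ($125), Bakr→Lot B ($171), Delgado→Lot D ($137); total welfare W = $728.
Leclerc receives Lot C at value $138, so the others get W − 138 = $590.
Without Leclerc: best allocation of the remaining 4 bidders over all 5 lots is Novak→Lot A ($157), Lindqvist→Lot C ($177), Bakr→Lot B ($171), Delgado→Lot D ($137), total $642.
VCG payment = (others' best without Leclerc) − (others' welfare with Leclerc) = 642 − 590 = $52.

Leclerc pays $52.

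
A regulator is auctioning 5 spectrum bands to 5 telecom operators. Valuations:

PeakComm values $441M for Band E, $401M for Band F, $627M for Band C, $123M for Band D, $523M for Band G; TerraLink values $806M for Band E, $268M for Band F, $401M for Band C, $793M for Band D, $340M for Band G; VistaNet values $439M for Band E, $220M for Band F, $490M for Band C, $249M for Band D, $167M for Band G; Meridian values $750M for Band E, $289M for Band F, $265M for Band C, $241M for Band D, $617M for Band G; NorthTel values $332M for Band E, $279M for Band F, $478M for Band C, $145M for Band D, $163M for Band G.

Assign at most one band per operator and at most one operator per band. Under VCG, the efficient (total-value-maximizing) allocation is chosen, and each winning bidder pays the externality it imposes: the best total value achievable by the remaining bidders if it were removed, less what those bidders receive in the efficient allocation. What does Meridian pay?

Meridian pays $148M.

Efficient allocation: PeakComm→Band G ($523M), TerraLink→Band D ($793M), VistaNet→Band C ($490M), Meridian→Band E ($750M), NorthTel→Band F ($279M); total welfare W = $2835M.
Meridian receives Band E at value $750M, so the others get W − 750 = $2085M.
Without Meridian: best allocation of the remaining 4 bidders over all 5 bands is PeakComm→Band G ($523M), TerraLink→Band D ($793M), VistaNet→Band E ($439M), NorthTel→Band C ($478M), total $2233M.
VCG payment = (others' best without Meridian) − (others' welfare with Meridian) = 2233 − 2085 = $148M.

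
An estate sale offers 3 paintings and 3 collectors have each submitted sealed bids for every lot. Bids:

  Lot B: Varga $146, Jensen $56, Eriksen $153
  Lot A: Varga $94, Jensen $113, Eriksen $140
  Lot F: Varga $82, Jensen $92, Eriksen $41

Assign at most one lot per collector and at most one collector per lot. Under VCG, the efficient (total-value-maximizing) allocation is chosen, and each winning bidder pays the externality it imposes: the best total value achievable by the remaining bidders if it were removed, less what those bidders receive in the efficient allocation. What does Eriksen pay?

Efficient allocation: Varga→Lot B ($146), Jensen→Lot F ($92), Eriksen→Lot A ($140); total welfare W = $378.
Eriksen receives Lot A at value $140, so the others get W − 140 = $238.
Without Eriksen: best allocation of the remaining 2 bidders over all 3 lots is Varga→Lot B ($146), Jensen→Lot A ($113), total $259.
VCG payment = (others' best without Eriksen) − (others' welfare with Eriksen) = 259 − 238 = $21.

Eriksen pays $21.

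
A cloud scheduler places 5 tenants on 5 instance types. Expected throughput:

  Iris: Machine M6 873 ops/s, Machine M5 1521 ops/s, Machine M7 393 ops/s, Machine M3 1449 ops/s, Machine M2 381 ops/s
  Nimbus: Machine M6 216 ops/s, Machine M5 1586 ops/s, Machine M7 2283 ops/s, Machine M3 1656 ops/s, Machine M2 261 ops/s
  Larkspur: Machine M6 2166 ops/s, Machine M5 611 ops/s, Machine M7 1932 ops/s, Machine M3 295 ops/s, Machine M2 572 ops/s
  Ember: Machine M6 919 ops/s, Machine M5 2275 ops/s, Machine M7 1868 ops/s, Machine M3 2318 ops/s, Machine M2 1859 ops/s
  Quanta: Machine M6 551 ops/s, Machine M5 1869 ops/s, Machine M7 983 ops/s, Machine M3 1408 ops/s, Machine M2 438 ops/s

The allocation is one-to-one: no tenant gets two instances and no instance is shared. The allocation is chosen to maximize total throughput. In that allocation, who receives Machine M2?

Ember receives Machine M2.

Optimal: Iris→Machine M3 (1449 ops/s), Nimbus→Machine M7 (2283 ops/s), Larkspur→Machine M6 (2166 ops/s), Ember→Machine M2 (1859 ops/s), Quanta→Machine M5 (1869 ops/s) — total 1449+2283+2166+1859+1869 = 9626 ops/s.
Column-greedy (each instance in turn goes to its best remaining tenant) gives 8611 ops/s, worse by 1015.
Swapping Ember↔Nimbus (Ember→Machine M7 1868 ops/s, Nimbus→Machine M2 261 ops/s) loses 2013.
Ember's own top instance is Machine M3 (2318 ops/s), but forcing Ember→Machine M3 and reassigning the rest optimally gives only 9017 ops/s — worse by 609.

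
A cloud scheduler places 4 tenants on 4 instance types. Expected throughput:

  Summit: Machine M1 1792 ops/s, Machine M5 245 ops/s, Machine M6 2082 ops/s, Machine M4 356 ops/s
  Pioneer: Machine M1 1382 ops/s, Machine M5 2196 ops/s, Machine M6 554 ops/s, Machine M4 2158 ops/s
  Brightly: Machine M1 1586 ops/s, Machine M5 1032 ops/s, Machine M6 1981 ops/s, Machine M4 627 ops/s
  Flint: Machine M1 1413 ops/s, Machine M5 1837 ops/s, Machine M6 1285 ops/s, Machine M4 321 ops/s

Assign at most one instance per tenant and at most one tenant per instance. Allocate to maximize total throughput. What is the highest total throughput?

Maximum total: 7768 ops/s

Optimal: Summit→Machine M1 (1792 ops/s), Pioneer→Machine M4 (2158 ops/s), Brightly→Machine M6 (1981 ops/s), Flint→Machine M5 (1837 ops/s) — total 1792+2158+1981+1837 = 7768 ops/s.
Every other assignment is strictly worse.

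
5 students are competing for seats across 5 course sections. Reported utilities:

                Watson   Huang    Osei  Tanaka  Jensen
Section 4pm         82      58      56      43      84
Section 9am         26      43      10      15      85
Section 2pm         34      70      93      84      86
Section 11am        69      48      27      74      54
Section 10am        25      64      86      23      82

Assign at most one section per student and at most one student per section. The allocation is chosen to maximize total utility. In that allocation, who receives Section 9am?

Optimal: Watson→Section 4pm (82 points), Huang→Section 10am (64 points), Osei→Section 2pm (93 points), Tanaka→Section 11am (74 points), Jensen→Section 9am (85 points) — total 82+64+93+74+85 = 398 points.
Column-greedy (each section in turn goes to its best remaining student) gives 319 points, worse by 79.
Next-best assignment: Watson→Section 4pm, Huang→Section 2pm, Osei→Section 10am, Tanaka→Section 11am, Jensen→Section 9am = 397 points.
Jensen's own top section is Section 2pm (86 points), but forcing Jensen→Section 2pm and reassigning the rest optimally gives only 371 points — worse by 27.

Jensen receives Section 9am.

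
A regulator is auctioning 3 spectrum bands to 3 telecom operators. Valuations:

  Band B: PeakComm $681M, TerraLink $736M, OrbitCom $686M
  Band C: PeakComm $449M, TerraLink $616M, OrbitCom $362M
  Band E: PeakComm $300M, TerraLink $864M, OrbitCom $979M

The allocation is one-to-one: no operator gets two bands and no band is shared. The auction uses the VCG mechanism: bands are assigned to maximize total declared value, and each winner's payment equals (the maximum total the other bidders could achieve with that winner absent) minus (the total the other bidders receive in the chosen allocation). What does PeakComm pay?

Efficient allocation: PeakComm→Band B ($681M), TerraLink→Band C ($616M), OrbitCom→Band E ($979M); total welfare W = $2276M.
PeakComm receives Band B at value $681M, so the others get W − 681 = $1595M.
Without PeakComm: best allocation of the remaining 2 bidders over all 3 bands is TerraLink→Band B ($736M), OrbitCom→Band E ($979M), total $1715M.
VCG payment = (others' best without PeakComm) − (others' welfare with PeakComm) = 1715 − 1595 = $120M.

PeakComm pays $120M.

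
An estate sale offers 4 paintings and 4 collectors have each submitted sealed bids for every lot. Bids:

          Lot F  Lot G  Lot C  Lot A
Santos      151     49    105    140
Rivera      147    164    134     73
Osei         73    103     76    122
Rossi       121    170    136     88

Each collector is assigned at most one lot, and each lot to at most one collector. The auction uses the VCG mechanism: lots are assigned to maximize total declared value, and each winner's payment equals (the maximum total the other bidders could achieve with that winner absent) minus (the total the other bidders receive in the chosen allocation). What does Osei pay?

Efficient allocation: Santos→Lot F ($151), Rivera→Lot C ($134), Osei→Lot A ($122), Rossi→Lot G ($170); total welfare W = $577.
Osei receives Lot A at value $122, so the others get W − 122 = $455.
Without Osei: best allocation of the remaining 3 bidders over all 4 lots is Santos→Lot A ($140), Rivera→Lot F ($147), Rossi→Lot G ($170), total $457.
VCG payment = (others' best without Osei) − (others' welfare with Osei) = 457 − 455 = $2.

Osei pays $2.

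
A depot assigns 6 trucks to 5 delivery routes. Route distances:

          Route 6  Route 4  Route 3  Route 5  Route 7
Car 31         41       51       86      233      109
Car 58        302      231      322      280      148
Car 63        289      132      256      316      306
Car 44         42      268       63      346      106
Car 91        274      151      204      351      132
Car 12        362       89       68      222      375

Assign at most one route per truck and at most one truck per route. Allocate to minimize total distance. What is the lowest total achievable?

Min total: 573 km

Optimal: Car 44→Route 6 (42 km), Car 31→Route 4 (51 km), Car 12→Route 3 (68 km), Car 58→Route 5 (280 km), Car 91→Route 7 (132 km) — total 42+51+68+280+132 = 573 km.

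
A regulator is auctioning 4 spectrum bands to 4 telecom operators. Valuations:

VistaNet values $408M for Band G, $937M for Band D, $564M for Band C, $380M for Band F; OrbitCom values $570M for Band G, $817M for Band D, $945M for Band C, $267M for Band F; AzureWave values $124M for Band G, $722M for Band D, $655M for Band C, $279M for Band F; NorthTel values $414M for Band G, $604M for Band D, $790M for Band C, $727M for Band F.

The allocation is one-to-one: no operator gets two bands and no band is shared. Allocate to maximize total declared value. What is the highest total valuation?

Optimal: VistaNet→Band D ($937M), OrbitCom→Band G ($570M), AzureWave→Band C ($655M), NorthTel→Band F ($727M) — total 937+570+655+727 = $2889M.
Row-greedy (each operator in turn takes its best remaining band) gives $2575M, worse by 314.
Swapping VistaNet↔AzureWave (VistaNet→Band C $564M, AzureWave→Band D $722M) loses 306.
Checked against all permutations: $2889M is optimal.

Max total: $2889M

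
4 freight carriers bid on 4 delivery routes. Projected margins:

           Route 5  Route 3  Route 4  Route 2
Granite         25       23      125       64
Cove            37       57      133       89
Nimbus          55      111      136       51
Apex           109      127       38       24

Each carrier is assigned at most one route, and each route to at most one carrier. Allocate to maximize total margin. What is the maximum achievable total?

Max total: $434k

This is a one-to-one assignment (maximum-weight bipartite matching).
Optimal: Granite→Route 4 ($125k), Cove→Route 2 ($89k), Nimbus→Route 3 ($111k), Apex→Route 5 ($109k) — total 125+89+111+109 = $434k.
Next-best assignment: Granite→Route 2, Cove→Route 4, Nimbus→Route 3, Apex→Route 5 = $417k.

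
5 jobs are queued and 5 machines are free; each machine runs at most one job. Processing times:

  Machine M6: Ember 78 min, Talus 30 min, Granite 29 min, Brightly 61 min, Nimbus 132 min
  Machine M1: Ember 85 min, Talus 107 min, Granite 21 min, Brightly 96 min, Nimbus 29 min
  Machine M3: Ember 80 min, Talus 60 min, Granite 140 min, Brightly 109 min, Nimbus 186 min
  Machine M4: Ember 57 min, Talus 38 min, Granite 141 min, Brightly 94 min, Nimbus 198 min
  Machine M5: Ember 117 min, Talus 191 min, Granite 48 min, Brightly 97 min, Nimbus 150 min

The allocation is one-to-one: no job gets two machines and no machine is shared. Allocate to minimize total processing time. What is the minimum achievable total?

Minimum total: 255 min

Optimal: Ember→Machine M4 (57 min), Talus→Machine M3 (60 min), Granite→Machine M5 (48 min), Brightly→Machine M6 (61 min), Nimbus→Machine M1 (29 min) — total 57+60+48+61+29 = 255 min.
Column-greedy (each machine in turn goes to its cheapest remaining job) gives 272 min, worse by 17.
No other one-to-one assignment undercuts 255 min.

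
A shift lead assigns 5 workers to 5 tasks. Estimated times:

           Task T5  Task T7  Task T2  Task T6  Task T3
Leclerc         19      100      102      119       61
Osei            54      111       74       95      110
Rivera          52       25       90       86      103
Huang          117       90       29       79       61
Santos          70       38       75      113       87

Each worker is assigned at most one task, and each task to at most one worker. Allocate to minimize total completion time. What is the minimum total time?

Optimal: Leclerc→Task T5 (19 min), Osei→Task T6 (95 min), Rivera→Task T7 (25 min), Huang→Task T2 (29 min), Santos→Task T3 (87 min) — total 19+95+25+29+87 = 255 min.
Row-greedy (each worker in turn takes its cheapest remaining task) gives 292 min, worse by 37.

Minimum total: 255 min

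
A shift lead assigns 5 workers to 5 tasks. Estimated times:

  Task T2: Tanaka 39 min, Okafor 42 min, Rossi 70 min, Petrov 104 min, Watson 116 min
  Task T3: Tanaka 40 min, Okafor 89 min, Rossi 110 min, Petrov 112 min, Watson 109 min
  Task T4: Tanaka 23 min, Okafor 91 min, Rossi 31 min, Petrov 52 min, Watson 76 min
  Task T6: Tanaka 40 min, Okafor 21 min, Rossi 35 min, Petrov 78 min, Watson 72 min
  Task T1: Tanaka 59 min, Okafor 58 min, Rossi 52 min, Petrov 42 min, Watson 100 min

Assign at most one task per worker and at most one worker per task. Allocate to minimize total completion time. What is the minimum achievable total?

Minimum total: 227 min

Treat this as an assignment problem: match each worker to one task.
Optimal: Tanaka→Task T3 (40 min), Okafor→Task T2 (42 min), Rossi→Task T4 (31 min), Petrov→Task T1 (42 min), Watson→Task T6 (72 min) — total 40+42+31+42+72 = 227 min.
Column-greedy (each task in turn goes to its cheapest remaining worker) gives 273 min, worse by 46.
Swapping Watson↔Tanaka (Watson→Task T3 109 min, Tanaka→Task T6 40 min) adds 37.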